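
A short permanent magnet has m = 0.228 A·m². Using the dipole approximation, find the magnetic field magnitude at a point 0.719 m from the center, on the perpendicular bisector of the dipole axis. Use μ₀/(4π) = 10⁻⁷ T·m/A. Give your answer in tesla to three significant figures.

In the equatorial plane B = (μ₀/4π)·m/r³ (half the axial value).
B = (10⁻⁷)·(0.228) / (0.719)³ = 6.134×10⁻⁸ T.

B ≈ 6.13×10⁻⁸ T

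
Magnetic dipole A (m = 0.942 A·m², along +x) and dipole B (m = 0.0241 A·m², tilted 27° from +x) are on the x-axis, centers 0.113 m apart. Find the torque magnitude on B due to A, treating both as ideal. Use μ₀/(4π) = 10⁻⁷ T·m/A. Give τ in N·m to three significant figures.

τ ≈ 1.43×10⁻⁶ N·m

Dipole B is on the axis of dipole A, so B₁ there is axial: B₁ = (μ₀/4π)·2m₁/r³ along +x.
B₁ = 2(10⁻⁷)(0.942)/(0.113)³ = 1.306×10⁻⁴ T.
τ = m₂ B₁ sinθ.
τ = (0.0241)(1.306×10⁻⁴)·sin27° = 1.429×10⁻⁶ N·m.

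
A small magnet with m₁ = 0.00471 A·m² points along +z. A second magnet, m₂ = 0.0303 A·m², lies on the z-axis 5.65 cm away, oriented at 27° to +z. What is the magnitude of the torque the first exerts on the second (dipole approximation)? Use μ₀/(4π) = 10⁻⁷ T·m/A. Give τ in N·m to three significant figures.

τ ≈ 7.18×10⁻⁸ N·m

Dipole B is on the axis of dipole A, so B₁ there is axial: B₁ = (μ₀/4π)·2m₁/r³ along +z.
B₁ = 2(10⁻⁷)(0.00471)/(0.0565)³ = 5.223×10⁻⁶ T.
τ = m₂ B₁ sinθ.
τ = (0.0303)(5.223×10⁻⁶)·sin27° = 7.184×10⁻⁸ N·m.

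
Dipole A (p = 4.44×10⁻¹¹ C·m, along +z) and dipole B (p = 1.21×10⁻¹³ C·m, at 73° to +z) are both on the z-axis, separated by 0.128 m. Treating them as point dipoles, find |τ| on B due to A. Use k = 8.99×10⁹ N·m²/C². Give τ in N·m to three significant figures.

τ ≈ 4.40×10⁻¹¹ N·m

The second dipole sits on the axis of the first, so the field there is axial: E₁ = 2kp₁/r³ along +z.
E₁ = 2(8.99×10⁹)(4.44×10⁻¹¹)/(0.128)³ = 380.7 N/C.
Torque on the second dipole: τ = p₂ E₁ sinθ.
τ = (1.21×10⁻¹³)(380.7)·sin73° = 4.405×10⁻¹¹ N·m.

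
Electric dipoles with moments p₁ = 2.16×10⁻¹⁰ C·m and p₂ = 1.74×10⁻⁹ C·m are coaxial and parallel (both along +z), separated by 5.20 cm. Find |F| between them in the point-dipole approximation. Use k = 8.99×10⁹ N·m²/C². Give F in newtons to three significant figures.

On-axis field of dipole 1 at distance r: E = 2kp₁/r³. Force on dipole 2 is F = p₂·dE/dr (gradient along axis).
dE/dr = −6kp₁/r⁴, so |F| = 6kp₁p₂/r⁴ (attractive for aligned moments).
F = 6(8.99×10⁹)(2.16×10⁻¹⁰)(1.74×10⁻⁹)/(0.0520)⁴ = 0.002773 N.

F ≈ 0.00277 N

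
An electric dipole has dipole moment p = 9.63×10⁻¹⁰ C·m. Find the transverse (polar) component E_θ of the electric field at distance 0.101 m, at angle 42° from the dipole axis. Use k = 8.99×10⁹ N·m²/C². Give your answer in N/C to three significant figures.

E_θ ≈ 5620 N/C

For a dipole, E_θ = (kp sinθ)/r³.
kp/r³ = (8.99×10⁹)(9.63×10⁻¹⁰)/(0.101)³ = 8403 N/C.
E_θ = 8403·sin42° = 5623 N/C.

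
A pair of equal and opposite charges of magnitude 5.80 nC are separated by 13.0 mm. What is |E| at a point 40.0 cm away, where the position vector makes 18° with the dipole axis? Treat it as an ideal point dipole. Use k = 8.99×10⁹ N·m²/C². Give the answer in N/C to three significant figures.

E ≈ 20.4 N/C

Dipole moment p = qd = (5.80×10⁻⁹ C)(0.0130 m) = 7.54×10⁻¹¹ C·m.
At angle θ the dipole field magnitude is E = (kp/r³)·√(1 + 3cos²θ).
kp/r³ = (8.99×10⁹)(7.54×10⁻¹¹) / (0.400)³ = 10.59 N/C.
√(1 + 3cos²18°) = √(1 + 3·0.9045) = √3.7135 ≈ 1.9271.
E ≈ 10.59 × 1.927 = 20.41 N/C.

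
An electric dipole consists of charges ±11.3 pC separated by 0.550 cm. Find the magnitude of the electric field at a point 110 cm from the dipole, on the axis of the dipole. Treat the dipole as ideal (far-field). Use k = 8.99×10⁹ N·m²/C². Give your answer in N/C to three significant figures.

Dipole moment p = qd = (1.13×10⁻¹¹ C)(0.00550 m) = 6.215×10⁻¹⁴ C·m.
On the dipole axis E = 2kp/r³.
E = 2·(8.99×10⁹)(6.215×10⁻¹⁴) / (1.10)³ = 8.396×10⁻⁴ N/C.

E ≈ 8.40×10⁻⁴ N/C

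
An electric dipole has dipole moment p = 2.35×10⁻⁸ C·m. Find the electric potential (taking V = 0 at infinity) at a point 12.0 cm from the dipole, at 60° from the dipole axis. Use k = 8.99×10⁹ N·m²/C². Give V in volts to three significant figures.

V ≈ 7340 V

The dipole potential is V = kp cosθ / r².
V = (8.99×10⁹)(2.35×10⁻⁸)·cos60° / (0.120)² = 7336 V.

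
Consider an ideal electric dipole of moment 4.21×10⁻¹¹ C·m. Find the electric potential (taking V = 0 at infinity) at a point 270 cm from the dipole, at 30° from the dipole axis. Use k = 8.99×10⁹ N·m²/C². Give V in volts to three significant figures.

The dipole potential is V = kp cosθ / r².
V = (8.99×10⁹)(4.21×10⁻¹¹)·cos30° / (2.70)² = 0.04496 V.

V ≈ 0.0450 V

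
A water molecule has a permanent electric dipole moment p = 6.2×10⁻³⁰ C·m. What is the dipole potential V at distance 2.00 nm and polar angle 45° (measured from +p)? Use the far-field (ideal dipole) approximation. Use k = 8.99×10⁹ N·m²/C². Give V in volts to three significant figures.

V ≈ 0.00985 V

The dipole potential is V = kp cosθ / r².
V = (8.99×10⁹)(6.20×10⁻³⁰)·cos45° / (2.00×10⁻⁹)² = 0.009853 V.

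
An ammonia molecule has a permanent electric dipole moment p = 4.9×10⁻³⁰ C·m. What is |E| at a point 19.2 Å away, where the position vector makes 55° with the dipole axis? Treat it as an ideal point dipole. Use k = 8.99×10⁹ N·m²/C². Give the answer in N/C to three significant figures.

At angle θ the dipole field magnitude is E = (kp/r³)·√(1 + 3cos²θ).
kp/r³ = (8.99×10⁹)(4.90×10⁻³⁰) / (1.92×10⁻⁹)³ = 6.224×10⁶ N/C.
√(1 + 3cos²55°) = √(1 + 3·0.3290) = √1.9870 ≈ 1.4096.
E ≈ 6.224×10⁶ × 1.410 = 8.773×10⁶ N/C.

E ≈ 8.77×10⁶ N/C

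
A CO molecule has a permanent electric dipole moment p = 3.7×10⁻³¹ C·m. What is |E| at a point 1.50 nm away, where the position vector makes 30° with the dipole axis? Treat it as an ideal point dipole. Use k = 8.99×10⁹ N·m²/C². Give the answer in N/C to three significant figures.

E ≈ 1.78×10⁶ N/C

At angle θ the dipole field magnitude is E = (kp/r³)·√(1 + 3cos²θ).
kp/r³ = (8.99×10⁹)(3.70×10⁻³¹) / (1.50×10⁻⁹)³ = 9.856×10⁵ N/C.
√(1 + 3cos²30°) = √(1 + 3·0.7500) = √3.2500 ≈ 1.8028.
E ≈ 9.856×10⁵ × 1.803 = 1.777×10⁶ N/C.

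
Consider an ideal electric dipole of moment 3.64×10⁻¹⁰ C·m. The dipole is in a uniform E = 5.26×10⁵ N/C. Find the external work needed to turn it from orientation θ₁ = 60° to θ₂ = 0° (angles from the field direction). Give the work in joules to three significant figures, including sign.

W ≈ -9.57×10⁻⁵ J

W_ext = ΔU = U(θ₂) − U(θ₁) = −pE cosθ₂ − (−pE cosθ₁) = pE(cosθ₁ − cosθ₂).
W = (3.64×10⁻¹⁰)(5.26×10⁵)·(cos60° − cos0°) = (1.915×10⁻⁴)·(-0.5000) = -9.573×10⁻⁵ J.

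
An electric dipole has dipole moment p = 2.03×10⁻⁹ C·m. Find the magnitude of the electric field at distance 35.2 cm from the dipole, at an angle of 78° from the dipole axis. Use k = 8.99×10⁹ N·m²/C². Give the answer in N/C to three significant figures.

At angle θ the dipole field magnitude is E = (kp/r³)·√(1 + 3cos²θ).
kp/r³ = (8.99×10⁹)(2.03×10⁻⁹) / (0.352)³ = 418.4 N/C.
√(1 + 3cos²78°) = √(1 + 3·0.0432) = √1.1297 ≈ 1.0629.
E ≈ 418.4 × 1.063 = 444.7 N/C.

E ≈ 445 N/C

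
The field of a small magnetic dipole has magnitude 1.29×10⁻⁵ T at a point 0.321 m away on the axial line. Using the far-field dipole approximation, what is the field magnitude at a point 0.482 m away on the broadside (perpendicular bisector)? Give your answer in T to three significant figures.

Dipole fields scale as 1/r³ in the far field.
The axial field is twice the equatorial field at the same r, so the geometry factor is 1/2.
B₂ = B₁ · (1/2) · (r₁/r₂)³ = 1.29×10⁻⁵ · 0.5 · (0.321/0.482)³.
(r₁/r₂)³ = (0.666)³ = 0.2954.
B₂ ≈ 1.905×10⁻⁶ T.

B ≈ 1.91×10⁻⁶ T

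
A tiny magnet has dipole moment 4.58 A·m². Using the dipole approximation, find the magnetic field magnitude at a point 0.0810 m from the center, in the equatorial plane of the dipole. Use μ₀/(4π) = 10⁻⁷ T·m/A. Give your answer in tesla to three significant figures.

B ≈ 8.62×10⁻⁴ T

In the equatorial plane B = (μ₀/4π)·m/r³ (half the axial value).
B = (10⁻⁷)·(4.58) / (0.0810)³ = 8.618×10⁻⁴ T.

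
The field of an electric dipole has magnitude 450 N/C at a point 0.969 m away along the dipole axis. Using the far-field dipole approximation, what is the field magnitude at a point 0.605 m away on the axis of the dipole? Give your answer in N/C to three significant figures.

E ≈ 1850 N/C

Dipole fields scale as 1/r³ in the far field; the geometry is the same at both points.
E₂ = E₁ · (r₁/r₂)³ = 450 · (0.969/0.605)³.
(r₁/r₂)³ = (1.602)³ = 4.109.
E₂ ≈ 1849 N/C.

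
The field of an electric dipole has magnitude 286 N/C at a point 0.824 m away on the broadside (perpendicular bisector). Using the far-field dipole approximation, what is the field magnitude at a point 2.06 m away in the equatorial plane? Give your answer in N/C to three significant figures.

Dipole fields scale as 1/r³ in the far field; the geometry is the same at both points.
E₂ = E₁ · (r₁/r₂)³ = 286 · (0.824/2.06)³.
(r₁/r₂)³ = (0.4)³ = 0.064.
E₂ ≈ 18.30 N/C.

E ≈ 18.3 N/C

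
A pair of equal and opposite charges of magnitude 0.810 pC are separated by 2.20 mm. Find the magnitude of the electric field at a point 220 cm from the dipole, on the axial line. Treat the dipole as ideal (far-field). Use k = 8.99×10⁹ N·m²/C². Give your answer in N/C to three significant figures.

E ≈ 3.01×10⁻⁶ N/C

Dipole moment p = qd = (8.10×10⁻¹³ C)(0.00220 m) = 1.782×10⁻¹⁵ C·m.
On the dipole axis E = 2kp/r³.
E = 2·(8.99×10⁹)(1.782×10⁻¹⁵) / (2.20)³ = 3.009×10⁻⁶ N/C.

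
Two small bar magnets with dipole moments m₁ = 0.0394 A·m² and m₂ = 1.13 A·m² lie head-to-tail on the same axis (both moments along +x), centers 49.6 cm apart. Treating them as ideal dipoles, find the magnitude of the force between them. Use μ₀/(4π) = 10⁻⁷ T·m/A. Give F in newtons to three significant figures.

On-axis B of dipole 1: B = (μ₀/4π)·2m₁/r³. Force on dipole 2: F = m₂·dB/dr.
dB/dr = −(μ₀/4π)·6m₁/r⁴, so |F| = (μ₀/4π)·6m₁m₂/r⁴.
F = 6(10⁻⁷)(0.0394)(1.13)/(0.496)⁴ = 4.414×10⁻⁷ N.

F ≈ 4.41×10⁻⁷ N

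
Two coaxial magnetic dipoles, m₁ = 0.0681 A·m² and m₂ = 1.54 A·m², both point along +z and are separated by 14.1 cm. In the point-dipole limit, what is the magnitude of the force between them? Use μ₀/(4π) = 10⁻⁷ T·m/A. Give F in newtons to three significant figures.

On-axis B of dipole 1: B = (μ₀/4π)·2m₁/r³. Force on dipole 2: F = m₂·dB/dr.
dB/dr = −(μ₀/4π)·6m₁/r⁴, so |F| = (μ₀/4π)·6m₁m₂/r⁴.
F = 6(10⁻⁷)(0.0681)(1.54)/(0.141)⁴ = 1.592×10⁻⁴ N.

F ≈ 1.59×10⁻⁴ N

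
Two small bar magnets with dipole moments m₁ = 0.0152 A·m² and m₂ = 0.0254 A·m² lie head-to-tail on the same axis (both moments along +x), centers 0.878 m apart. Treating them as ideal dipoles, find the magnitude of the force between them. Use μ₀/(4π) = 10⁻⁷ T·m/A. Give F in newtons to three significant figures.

On-axis B of dipole 1: B = (μ₀/4π)·2m₁/r³. Force on dipole 2: F = m₂·dB/dr.
dB/dr = −(μ₀/4π)·6m₁/r⁴, so |F| = (μ₀/4π)·6m₁m₂/r⁴.
F = 6(10⁻⁷)(0.0152)(0.0254)/(0.878)⁴ = 3.898×10⁻¹⁰ N.

F ≈ 3.90×10⁻¹⁰ N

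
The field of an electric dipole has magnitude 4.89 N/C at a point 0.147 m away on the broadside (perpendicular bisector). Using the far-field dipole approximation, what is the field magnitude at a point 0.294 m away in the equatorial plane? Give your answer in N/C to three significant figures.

Dipole fields scale as 1/r³ in the far field; the geometry is the same at both points.
E₂ = E₁ · (r₁/r₂)³ = 4.89 · (0.147/0.294)³.
(r₁/r₂)³ = (0.5)³ = 0.125.
E₂ ≈ 0.6112 N/C.

E ≈ 0.611 N/C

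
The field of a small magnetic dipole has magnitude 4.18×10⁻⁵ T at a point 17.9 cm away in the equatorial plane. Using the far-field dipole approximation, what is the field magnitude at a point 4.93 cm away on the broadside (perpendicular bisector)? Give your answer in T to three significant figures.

Dipole fields scale as 1/r³ in the far field; the geometry is the same at both points.
B₂ = B₁ · (r₁/r₂)³ = 4.18×10⁻⁵ · (17.9/4.93)³.
(r₁/r₂)³ = (3.631)³ = 47.87.
B₂ ≈ 0.002001 T.

B ≈ 0.00200 T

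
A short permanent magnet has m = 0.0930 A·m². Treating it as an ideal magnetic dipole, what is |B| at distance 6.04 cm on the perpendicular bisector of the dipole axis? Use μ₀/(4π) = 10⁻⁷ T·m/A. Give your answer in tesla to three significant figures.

B ≈ 4.22×10⁻⁵ T

In the equatorial plane B = (μ₀/4π)·m/r³ (half the axial value).
B = (10⁻⁷)·(0.0930) / (0.0604)³ = 4.221×10⁻⁵ T.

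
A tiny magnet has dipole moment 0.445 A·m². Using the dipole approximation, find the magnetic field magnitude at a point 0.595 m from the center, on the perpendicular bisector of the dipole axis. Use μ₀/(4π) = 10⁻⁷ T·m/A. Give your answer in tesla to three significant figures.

B ≈ 2.11×10⁻⁷ T

In the equatorial plane B = (μ₀/4π)·m/r³ (half the axial value).
B = (10⁻⁷)·(0.445) / (0.595)³ = 2.113×10⁻⁷ T.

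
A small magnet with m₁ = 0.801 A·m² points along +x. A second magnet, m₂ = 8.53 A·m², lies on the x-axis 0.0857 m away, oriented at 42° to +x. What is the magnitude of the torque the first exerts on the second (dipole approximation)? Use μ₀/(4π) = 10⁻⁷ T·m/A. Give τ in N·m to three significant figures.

τ ≈ 0.00145 N·m

Dipole B is on the axis of dipole A, so B₁ there is axial: B₁ = (μ₀/4π)·2m₁/r³ along +x.
B₁ = 2(10⁻⁷)(0.801)/(0.0857)³ = 2.545×10⁻⁴ T.
τ = m₂ B₁ sinθ.
τ = (8.53)(2.545×10⁻⁴)·sin42° = 0.001453 N·m.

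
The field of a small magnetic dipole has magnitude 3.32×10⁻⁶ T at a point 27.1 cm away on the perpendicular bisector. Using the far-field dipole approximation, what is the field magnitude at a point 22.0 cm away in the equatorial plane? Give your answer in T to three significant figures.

B ≈ 6.21×10⁻⁶ T

Dipole fields scale as 1/r³ in the far field; the geometry is the same at both points.
B₂ = B₁ · (r₁/r₂)³ = 3.32×10⁻⁶ · (27.1/22.0)³.
(r₁/r₂)³ = (1.232)³ = 1.869.
B₂ ≈ 6.206×10⁻⁶ T.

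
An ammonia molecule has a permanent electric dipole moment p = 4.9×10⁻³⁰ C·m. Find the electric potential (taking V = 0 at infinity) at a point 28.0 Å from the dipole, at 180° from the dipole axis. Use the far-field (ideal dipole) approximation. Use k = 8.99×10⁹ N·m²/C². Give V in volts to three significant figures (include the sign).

V ≈ -0.00562 V

The dipole potential is V = kp cosθ / r².
V = (8.99×10⁹)(4.90×10⁻³⁰)·cos180° / (2.80×10⁻⁹)² = -0.005619 V.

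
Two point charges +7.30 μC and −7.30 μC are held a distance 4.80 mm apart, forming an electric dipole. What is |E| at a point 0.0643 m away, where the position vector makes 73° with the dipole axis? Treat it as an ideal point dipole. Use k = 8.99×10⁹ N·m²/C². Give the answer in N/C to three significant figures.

E ≈ 1.33×10⁶ N/C

Dipole moment p = qd = (7.30×10⁻⁶ C)(0.00480 m) = 3.504×10⁻⁸ C·m.
At angle θ the dipole field magnitude is E = (kp/r³)·√(1 + 3cos²θ).
kp/r³ = (8.99×10⁹)(3.504×10⁻⁸) / (0.0643)³ = 1.185×10⁶ N/C.
√(1 + 3cos²73°) = √(1 + 3·0.0855) = √1.2564 ≈ 1.1209.
E ≈ 1.185×10⁶ × 1.121 = 1.328×10⁶ N/C.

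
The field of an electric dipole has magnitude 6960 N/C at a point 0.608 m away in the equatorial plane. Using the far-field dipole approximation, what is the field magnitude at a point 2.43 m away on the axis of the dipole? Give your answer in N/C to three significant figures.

Dipole fields scale as 1/r³ in the far field.
The axial field is twice the equatorial field at the same r, so the geometry factor is 2/1.
E₂ = E₁ · (2/1) · (r₁/r₂)³ = 6960 · 2 · (0.608/2.43)³.
(r₁/r₂)³ = (0.2502)³ = 0.01566.
E₂ ≈ 218.0 N/C.

E ≈ 218 N/C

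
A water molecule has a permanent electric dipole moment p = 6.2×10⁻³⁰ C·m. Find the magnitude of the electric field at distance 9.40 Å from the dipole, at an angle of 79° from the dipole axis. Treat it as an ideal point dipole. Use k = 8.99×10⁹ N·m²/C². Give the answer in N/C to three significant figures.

E ≈ 7.07×10⁷ N/C

At angle θ the dipole field magnitude is E = (kp/r³)·√(1 + 3cos²θ).
kp/r³ = (8.99×10⁹)(6.20×10⁻³⁰) / (9.40×10⁻¹⁰)³ = 6.711×10⁷ N/C.
√(1 + 3cos²79°) = √(1 + 3·0.0364) = √1.1092 ≈ 1.0532.
E ≈ 6.711×10⁷ × 1.053 = 7.068×10⁷ N/C.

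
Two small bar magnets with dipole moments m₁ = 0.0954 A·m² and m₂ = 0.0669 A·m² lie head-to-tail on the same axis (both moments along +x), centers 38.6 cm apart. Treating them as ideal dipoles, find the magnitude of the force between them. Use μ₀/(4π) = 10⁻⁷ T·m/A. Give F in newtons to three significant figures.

On-axis B of dipole 1: B = (μ₀/4π)·2m₁/r³. Force on dipole 2: F = m₂·dB/dr.
dB/dr = −(μ₀/4π)·6m₁/r⁴, so |F| = (μ₀/4π)·6m₁m₂/r⁴.
F = 6(10⁻⁷)(0.0954)(0.0669)/(0.386)⁴ = 1.725×10⁻⁷ N.

F ≈ 1.72×10⁻⁷ N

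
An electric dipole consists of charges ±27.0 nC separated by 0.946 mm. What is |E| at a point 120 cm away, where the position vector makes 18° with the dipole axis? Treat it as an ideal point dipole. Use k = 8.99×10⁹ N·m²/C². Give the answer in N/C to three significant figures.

Dipole moment p = qd = (2.70×10⁻⁸ C)(9.46×10⁻⁴ m) = 2.554×10⁻¹¹ C·m.
At angle θ the dipole field magnitude is E = (kp/r³)·√(1 + 3cos²θ).
kp/r³ = (8.99×10⁹)(2.554×10⁻¹¹) / (1.20)³ = 0.1329 N/C.
√(1 + 3cos²18°) = √(1 + 3·0.9045) = √3.7135 ≈ 1.9271.
E ≈ 0.1329 × 1.927 = 0.2561 N/C.

E ≈ 0.256 N/C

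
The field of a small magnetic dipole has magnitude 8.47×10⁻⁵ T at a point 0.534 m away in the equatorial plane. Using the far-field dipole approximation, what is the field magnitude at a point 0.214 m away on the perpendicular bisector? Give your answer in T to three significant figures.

B ≈ 0.00132 T

Dipole fields scale as 1/r³ in the far field; the geometry is the same at both points.
B₂ = B₁ · (r₁/r₂)³ = 8.47×10⁻⁵ · (0.534/0.214)³.
(r₁/r₂)³ = (2.495)³ = 15.54.
B₂ ≈ 0.001316 T.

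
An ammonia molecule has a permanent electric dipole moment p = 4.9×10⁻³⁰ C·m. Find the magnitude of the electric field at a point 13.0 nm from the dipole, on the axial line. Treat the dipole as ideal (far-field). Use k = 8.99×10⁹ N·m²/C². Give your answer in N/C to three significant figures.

E ≈ 4.01×10⁴ N/C

On the dipole axis E = 2kp/r³.
E = 2·(8.99×10⁹)(4.90×10⁻³⁰) / (1.30×10⁻⁸)³ = 4.010×10⁴ N/C.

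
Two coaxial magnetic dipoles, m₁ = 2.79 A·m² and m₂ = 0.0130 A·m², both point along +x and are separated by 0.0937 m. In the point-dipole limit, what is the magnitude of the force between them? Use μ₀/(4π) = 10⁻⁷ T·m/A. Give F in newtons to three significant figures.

On-axis B of dipole 1: B = (μ₀/4π)·2m₁/r³. Force on dipole 2: F = m₂·dB/dr.
dB/dr = −(μ₀/4π)·6m₁/r⁴, so |F| = (μ₀/4π)·6m₁m₂/r⁴.
F = 6(10⁻⁷)(2.79)(0.0130)/(0.0937)⁴ = 2.823×10⁻⁴ N.

F ≈ 2.82×10⁻⁴ N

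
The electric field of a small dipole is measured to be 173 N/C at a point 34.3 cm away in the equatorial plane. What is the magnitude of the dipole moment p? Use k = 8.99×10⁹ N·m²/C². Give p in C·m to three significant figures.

p ≈ 7.77×10⁻¹⁰ C·m

In the equatorial plane E = kp/r³, so p = Er³/(k).
p = (173)·(0.343)³ / (8.99×10⁹) = 7.765×10⁻¹⁰ C·m.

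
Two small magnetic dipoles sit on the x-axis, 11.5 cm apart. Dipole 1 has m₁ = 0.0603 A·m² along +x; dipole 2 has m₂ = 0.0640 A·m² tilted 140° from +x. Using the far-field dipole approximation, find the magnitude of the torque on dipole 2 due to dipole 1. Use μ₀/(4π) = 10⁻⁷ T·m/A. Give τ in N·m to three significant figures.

τ ≈ 3.26×10⁻⁷ N·m

Dipole B is on the axis of dipole A, so B₁ there is axial: B₁ = (μ₀/4π)·2m₁/r³ along +x.
B₁ = 2(10⁻⁷)(0.0603)/(0.115)³ = 7.930×10⁻⁶ T.
τ = m₂ B₁ sinθ.
τ = (0.0640)(7.930×10⁻⁶)·sin140° = 3.262×10⁻⁷ N·m.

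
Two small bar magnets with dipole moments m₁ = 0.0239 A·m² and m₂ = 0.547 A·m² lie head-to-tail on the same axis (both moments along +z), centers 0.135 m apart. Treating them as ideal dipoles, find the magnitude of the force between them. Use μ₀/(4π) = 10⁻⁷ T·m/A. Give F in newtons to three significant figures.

On-axis B of dipole 1: B = (μ₀/4π)·2m₁/r³. Force on dipole 2: F = m₂·dB/dr.
dB/dr = −(μ₀/4π)·6m₁/r⁴, so |F| = (μ₀/4π)·6m₁m₂/r⁴.
F = 6(10⁻⁷)(0.0239)(0.547)/(0.135)⁴ = 2.362×10⁻⁵ N.

F ≈ 2.36×10⁻⁵ N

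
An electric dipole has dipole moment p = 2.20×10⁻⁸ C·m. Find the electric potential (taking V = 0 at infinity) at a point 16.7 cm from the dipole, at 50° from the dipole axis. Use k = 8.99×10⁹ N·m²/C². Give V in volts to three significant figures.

The dipole potential is V = kp cosθ / r².
V = (8.99×10⁹)(2.20×10⁻⁸)·cos50° / (0.167)² = 4558 V.

V ≈ 4560 V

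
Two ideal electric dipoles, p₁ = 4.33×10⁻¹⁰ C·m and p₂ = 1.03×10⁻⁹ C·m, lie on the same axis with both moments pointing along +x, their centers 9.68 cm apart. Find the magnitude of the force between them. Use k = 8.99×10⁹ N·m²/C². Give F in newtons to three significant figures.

On-axis field of dipole 1 at distance r: E = 2kp₁/r³. Force on dipole 2 is F = p₂·dE/dr (gradient along axis).
dE/dr = −6kp₁/r⁴, so |F| = 6kp₁p₂/r⁴ (attractive for aligned moments).
F = 6(8.99×10⁹)(4.33×10⁻¹⁰)(1.03×10⁻⁹)/(0.0968)⁴ = 2.740×10⁻⁴ N.

F ≈ 2.74×10⁻⁴ N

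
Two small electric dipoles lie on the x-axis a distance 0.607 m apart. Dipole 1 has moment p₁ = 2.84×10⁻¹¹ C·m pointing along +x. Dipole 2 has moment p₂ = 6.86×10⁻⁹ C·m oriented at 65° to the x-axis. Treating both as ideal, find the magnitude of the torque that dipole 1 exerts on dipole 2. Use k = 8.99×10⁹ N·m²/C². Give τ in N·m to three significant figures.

τ ≈ 1.42×10⁻⁸ N·m

The second dipole sits on the axis of the first, so the field there is axial: E₁ = 2kp₁/r³ along +x.
E₁ = 2(8.99×10⁹)(2.84×10⁻¹¹)/(0.607)³ = 2.283 N/C.
Torque on the second dipole: τ = p₂ E₁ sinθ.
τ = (6.86×10⁻⁹)(2.283)·sin65° = 1.420×10⁻⁸ N·m.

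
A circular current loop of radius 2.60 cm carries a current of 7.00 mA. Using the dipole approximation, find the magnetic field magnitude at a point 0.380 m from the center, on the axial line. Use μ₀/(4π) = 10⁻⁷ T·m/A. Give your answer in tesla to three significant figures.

Magnetic moment m = IA = Iπa² = (0.00700)·π·(0.0260)² = 1.487×10⁻⁵ A·m².
On axis B = (μ₀/4π)·2m/r³.
B = 2·(10⁻⁷)·(1.487×10⁻⁵) / (0.380)³ = 5.420×10⁻¹¹ T.

B ≈ 5.42×10⁻¹¹ T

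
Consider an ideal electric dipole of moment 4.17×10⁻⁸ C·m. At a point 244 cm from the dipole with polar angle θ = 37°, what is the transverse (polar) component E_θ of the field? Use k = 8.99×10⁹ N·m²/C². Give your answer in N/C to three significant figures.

E_θ ≈ 15.5 N/C

For a dipole, E_θ = (kp sinθ)/r³.
kp/r³ = (8.99×10⁹)(4.17×10⁻⁸)/(2.44)³ = 25.81 N/C.
E_θ = 25.81·sin37° = 15.53 N/C.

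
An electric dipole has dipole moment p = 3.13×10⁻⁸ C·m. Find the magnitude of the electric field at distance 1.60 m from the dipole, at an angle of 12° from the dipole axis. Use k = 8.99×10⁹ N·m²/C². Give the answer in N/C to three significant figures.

At angle θ the dipole field magnitude is E = (kp/r³)·√(1 + 3cos²θ).
kp/r³ = (8.99×10⁹)(3.13×10⁻⁸) / (1.60)³ = 68.70 N/C.
√(1 + 3cos²12°) = √(1 + 3·0.9568) = √3.8703 ≈ 1.9673.
E ≈ 68.70 × 1.967 = 135.2 N/C.

E ≈ 135 N/C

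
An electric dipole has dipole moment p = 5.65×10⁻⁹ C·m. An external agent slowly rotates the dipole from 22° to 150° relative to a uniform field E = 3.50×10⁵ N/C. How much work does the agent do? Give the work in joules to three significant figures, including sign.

W ≈ 0.00355 J

W_ext = ΔU = U(θ₂) − U(θ₁) = −pE cosθ₂ − (−pE cosθ₁) = pE(cosθ₁ − cosθ₂).
W = (5.65×10⁻⁹)(3.50×10⁵)·(cos22° − cos150°) = (0.001978)·(+1.7932) = 0.003546 J.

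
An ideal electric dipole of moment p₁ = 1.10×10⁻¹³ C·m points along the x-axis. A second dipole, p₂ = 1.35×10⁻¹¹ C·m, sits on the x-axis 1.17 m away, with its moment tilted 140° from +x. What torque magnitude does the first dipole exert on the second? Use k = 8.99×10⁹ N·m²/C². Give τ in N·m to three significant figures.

The second dipole sits on the axis of the first, so the field there is axial: E₁ = 2kp₁/r³ along +x.
E₁ = 2(8.99×10⁹)(1.10×10⁻¹³)/(1.17)³ = 0.001235 N/C.
Torque on the second dipole: τ = p₂ E₁ sinθ.
τ = (1.35×10⁻¹¹)(0.001235)·sin140° = 1.072×10⁻¹⁴ N·m.

τ ≈ 1.07×10⁻¹⁴ N·m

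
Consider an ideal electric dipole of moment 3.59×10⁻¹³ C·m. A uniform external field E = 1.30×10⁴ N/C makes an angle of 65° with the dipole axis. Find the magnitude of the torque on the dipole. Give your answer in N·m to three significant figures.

Torque on an electric dipole: τ = pE sinθ.
τ = (3.59×10⁻¹³)(1.30×10⁴)·sin65° = 4.230×10⁻⁹ N·m.

τ ≈ 4.23×10⁻⁹ N·m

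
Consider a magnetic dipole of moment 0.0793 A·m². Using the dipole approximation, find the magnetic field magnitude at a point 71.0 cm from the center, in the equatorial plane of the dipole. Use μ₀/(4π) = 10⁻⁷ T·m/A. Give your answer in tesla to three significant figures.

In the equatorial plane B = (μ₀/4π)·m/r³ (half the axial value).
B = (10⁻⁷)·(0.0793) / (0.710)³ = 2.216×10⁻⁸ T.

B ≈ 2.22×10⁻⁸ T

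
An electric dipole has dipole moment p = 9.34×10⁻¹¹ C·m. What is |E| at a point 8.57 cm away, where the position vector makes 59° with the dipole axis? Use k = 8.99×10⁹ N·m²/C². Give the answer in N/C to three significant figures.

At angle θ the dipole field magnitude is E = (kp/r³)·√(1 + 3cos²θ).
kp/r³ = (8.99×10⁹)(9.34×10⁻¹¹) / (0.0857)³ = 1334 N/C.
√(1 + 3cos²59°) = √(1 + 3·0.2653) = √1.7958 ≈ 1.3401.
E ≈ 1334 × 1.340 = 1788 N/C.

E ≈ 1790 N/C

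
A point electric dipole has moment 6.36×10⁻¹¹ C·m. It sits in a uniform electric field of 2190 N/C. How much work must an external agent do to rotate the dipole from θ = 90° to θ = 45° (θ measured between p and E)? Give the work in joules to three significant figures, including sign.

W ≈ -9.85×10⁻⁸ J

W_ext = ΔU = U(θ₂) − U(θ₁) = −pE cosθ₂ − (−pE cosθ₁) = pE(cosθ₁ − cosθ₂).
W = (6.36×10⁻¹¹)(2190)·(cos90° − cos45°) = (1.393×10⁻⁷)·(-0.7071) = -9.849×10⁻⁸ J.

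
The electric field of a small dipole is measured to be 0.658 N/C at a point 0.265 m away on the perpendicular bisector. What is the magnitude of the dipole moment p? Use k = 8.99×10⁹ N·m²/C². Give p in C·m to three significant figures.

In the equatorial plane E = kp/r³, so p = Er³/(k).
p = (0.658)·(0.265)³ / (8.99×10⁹) = 1.362×10⁻¹² C·m.

p ≈ 1.36×10⁻¹² C·m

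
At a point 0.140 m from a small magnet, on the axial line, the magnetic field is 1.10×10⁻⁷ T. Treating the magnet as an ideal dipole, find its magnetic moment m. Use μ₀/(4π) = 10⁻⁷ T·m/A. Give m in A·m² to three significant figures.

m ≈ 0.00151 A·m²

On axis B = (μ₀/4π)·2m/r³, so m = Br³·4π/(μ₀·2).
m = (1.10×10⁻⁷)·(0.140)³ / (2·10⁻⁷) = 0.001509 A·m².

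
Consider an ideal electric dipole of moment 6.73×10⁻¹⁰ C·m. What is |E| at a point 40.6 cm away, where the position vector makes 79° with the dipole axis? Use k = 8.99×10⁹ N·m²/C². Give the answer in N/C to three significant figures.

E ≈ 95.2 N/C

At angle θ the dipole field magnitude is E = (kp/r³)·√(1 + 3cos²θ).
kp/r³ = (8.99×10⁹)(6.73×10⁻¹⁰) / (0.406)³ = 90.41 N/C.
√(1 + 3cos²79°) = √(1 + 3·0.0364) = √1.1092 ≈ 1.0532.
E ≈ 90.41 × 1.053 = 95.22 N/C.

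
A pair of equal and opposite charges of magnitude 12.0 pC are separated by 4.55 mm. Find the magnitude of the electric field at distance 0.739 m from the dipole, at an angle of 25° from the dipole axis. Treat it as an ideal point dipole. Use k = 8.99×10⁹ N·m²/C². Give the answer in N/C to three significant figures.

Dipole moment p = qd = (1.20×10⁻¹¹ C)(0.00455 m) = 5.46×10⁻¹⁴ C·m.
At angle θ the dipole field magnitude is E = (kp/r³)·√(1 + 3cos²θ).
kp/r³ = (8.99×10⁹)(5.46×10⁻¹⁴) / (0.739)³ = 0.001216 N/C.
√(1 + 3cos²25°) = √(1 + 3·0.8214) = √3.4642 ≈ 1.8612.
E ≈ 0.001216 × 1.861 = 0.002264 N/C.

E ≈ 0.00226 N/C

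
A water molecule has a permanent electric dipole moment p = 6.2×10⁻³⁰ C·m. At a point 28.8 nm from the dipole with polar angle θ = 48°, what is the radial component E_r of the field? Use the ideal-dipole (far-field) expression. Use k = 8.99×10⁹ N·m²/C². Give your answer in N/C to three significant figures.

E_r ≈ 3120 N/C

For a dipole, E_r = (2kp cosθ)/r³.
kp/r³ = (8.99×10⁹)(6.20×10⁻³⁰)/(2.88×10⁻⁸)³ = 2333 N/C.
E_r = 2·2333·cos48° = 3123 N/C.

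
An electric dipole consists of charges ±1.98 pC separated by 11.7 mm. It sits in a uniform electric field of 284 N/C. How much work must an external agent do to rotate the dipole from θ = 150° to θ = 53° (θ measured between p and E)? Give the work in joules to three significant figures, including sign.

W ≈ -9.66×10⁻¹² J

Dipole moment p = qd = (1.98×10⁻¹² C)(0.0117 m) = 2.317×10⁻¹⁴ C·m.
W_ext = ΔU = U(θ₂) − U(θ₁) = −pE cosθ₂ − (−pE cosθ₁) = pE(cosθ₁ − cosθ₂).
W = (2.317×10⁻¹⁴)(284)·(cos150° − cos53°) = (6.580×10⁻¹²)·(-1.4678) = -9.659×10⁻¹² J.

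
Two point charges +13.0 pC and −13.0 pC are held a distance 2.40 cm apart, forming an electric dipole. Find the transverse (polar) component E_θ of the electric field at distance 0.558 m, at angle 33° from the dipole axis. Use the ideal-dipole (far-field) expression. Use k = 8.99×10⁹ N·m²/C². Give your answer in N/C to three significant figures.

Dipole moment p = qd = (1.30×10⁻¹¹ C)(0.0240 m) = 3.12×10⁻¹³ C·m.
For a dipole, E_θ = (kp sinθ)/r³.
kp/r³ = (8.99×10⁹)(3.12×10⁻¹³)/(0.558)³ = 0.01614 N/C.
E_θ = 0.01614·sin33° = 0.008793 N/C.

E_θ ≈ 0.00879 N/C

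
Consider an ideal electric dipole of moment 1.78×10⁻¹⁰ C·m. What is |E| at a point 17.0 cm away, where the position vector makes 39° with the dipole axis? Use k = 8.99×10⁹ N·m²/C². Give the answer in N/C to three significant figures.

E ≈ 546 N/C

At angle θ the dipole field magnitude is E = (kp/r³)·√(1 + 3cos²θ).
kp/r³ = (8.99×10⁹)(1.78×10⁻¹⁰) / (0.170)³ = 325.7 N/C.
√(1 + 3cos²39°) = √(1 + 3·0.6040) = √2.8119 ≈ 1.6769.
E ≈ 325.7 × 1.677 = 546.2 N/C.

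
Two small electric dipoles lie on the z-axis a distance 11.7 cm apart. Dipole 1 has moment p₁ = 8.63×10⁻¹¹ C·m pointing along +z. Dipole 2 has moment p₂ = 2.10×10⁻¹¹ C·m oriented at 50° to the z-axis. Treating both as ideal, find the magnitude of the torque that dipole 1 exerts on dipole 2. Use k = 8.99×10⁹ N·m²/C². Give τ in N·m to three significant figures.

The second dipole sits on the axis of the first, so the field there is axial: E₁ = 2kp₁/r³ along +z.
E₁ = 2(8.99×10⁹)(8.63×10⁻¹¹)/(0.117)³ = 968.8 N/C.
Torque on the second dipole: τ = p₂ E₁ sinθ.
τ = (2.10×10⁻¹¹)(968.8)·sin50° = 1.559×10⁻⁸ N·m.

τ ≈ 1.56×10⁻⁸ N·m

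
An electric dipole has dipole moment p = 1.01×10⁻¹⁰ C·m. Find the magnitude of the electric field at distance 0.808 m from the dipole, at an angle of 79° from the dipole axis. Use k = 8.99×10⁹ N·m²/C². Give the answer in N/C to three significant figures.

At angle θ the dipole field magnitude is E = (kp/r³)·√(1 + 3cos²θ).
kp/r³ = (8.99×10⁹)(1.01×10⁻¹⁰) / (0.808)³ = 1.721 N/C.
√(1 + 3cos²79°) = √(1 + 3·0.0364) = √1.1092 ≈ 1.0532.
E ≈ 1.721 × 1.053 = 1.813 N/C.

E ≈ 1.81 N/C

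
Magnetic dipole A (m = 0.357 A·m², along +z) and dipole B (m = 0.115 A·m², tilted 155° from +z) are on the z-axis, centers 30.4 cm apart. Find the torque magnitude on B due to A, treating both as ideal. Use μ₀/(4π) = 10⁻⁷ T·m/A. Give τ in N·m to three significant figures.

τ ≈ 1.24×10⁻⁷ N·m

Dipole B is on the axis of dipole A, so B₁ there is axial: B₁ = (μ₀/4π)·2m₁/r³ along +z.
B₁ = 2(10⁻⁷)(0.357)/(0.304)³ = 2.541×10⁻⁶ T.
τ = m₂ B₁ sinθ.
τ = (0.115)(2.541×10⁻⁶)·sin155° = 1.235×10⁻⁷ N·m.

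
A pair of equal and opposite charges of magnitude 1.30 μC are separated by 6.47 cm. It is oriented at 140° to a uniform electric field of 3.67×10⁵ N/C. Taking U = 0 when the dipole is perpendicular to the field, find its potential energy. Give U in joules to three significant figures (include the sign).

U ≈ 0.0236 J

Dipole moment p = qd = (1.30×10⁻⁶ C)(0.0647 m) = 8.411×10⁻⁸ C·m.
U = −p·E = −pE cosθ.
U = −(8.411×10⁻⁸)(3.67×10⁵)·cos140° = 0.02365 J.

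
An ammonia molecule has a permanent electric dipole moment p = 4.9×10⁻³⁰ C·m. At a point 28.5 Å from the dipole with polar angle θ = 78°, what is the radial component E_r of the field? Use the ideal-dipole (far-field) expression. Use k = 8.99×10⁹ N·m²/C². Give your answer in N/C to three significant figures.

For a dipole, E_r = (2kp cosθ)/r³.
kp/r³ = (8.99×10⁹)(4.90×10⁻³⁰)/(2.85×10⁻⁹)³ = 1.903×10⁶ N/C.
E_r = 2·1.903×10⁶·cos78° = 7.913×10⁵ N/C.

E_r ≈ 7.91×10⁵ N/C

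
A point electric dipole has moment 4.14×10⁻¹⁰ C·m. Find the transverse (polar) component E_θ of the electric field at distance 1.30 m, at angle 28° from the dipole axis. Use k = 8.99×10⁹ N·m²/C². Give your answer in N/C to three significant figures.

E_θ ≈ 0.795 N/C

For a dipole, E_θ = (kp sinθ)/r³.
kp/r³ = (8.99×10⁹)(4.14×10⁻¹⁰)/(1.30)³ = 1.694 N/C.
E_θ = 1.694·sin28° = 0.7953 N/C.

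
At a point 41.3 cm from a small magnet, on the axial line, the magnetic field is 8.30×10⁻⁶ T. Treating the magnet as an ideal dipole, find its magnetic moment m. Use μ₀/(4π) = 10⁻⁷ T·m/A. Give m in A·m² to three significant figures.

On axis B = (μ₀/4π)·2m/r³, so m = Br³·4π/(μ₀·2).
m = (8.30×10⁻⁶)·(0.413)³ / (2·10⁻⁷) = 2.923 A·m².

m ≈ 2.92 A·m²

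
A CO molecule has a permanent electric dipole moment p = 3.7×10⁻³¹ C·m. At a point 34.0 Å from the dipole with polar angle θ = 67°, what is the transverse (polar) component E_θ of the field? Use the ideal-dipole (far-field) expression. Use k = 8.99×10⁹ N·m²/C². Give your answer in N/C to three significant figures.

E_θ ≈ 7.79×10⁴ N/C

For a dipole, E_θ = (kp sinθ)/r³.
kp/r³ = (8.99×10⁹)(3.70×10⁻³¹)/(3.40×10⁻⁹)³ = 8.463×10⁴ N/C.
E_θ = 8.463×10⁴·sin67° = 7.790×10⁴ N/C.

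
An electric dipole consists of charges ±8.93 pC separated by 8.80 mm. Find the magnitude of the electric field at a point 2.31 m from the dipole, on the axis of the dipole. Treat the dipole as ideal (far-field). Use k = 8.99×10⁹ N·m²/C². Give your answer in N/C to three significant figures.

Dipole moment p = qd = (8.93×10⁻¹² C)(0.00880 m) = 7.858×10⁻¹⁴ C·m.
On the dipole axis E = 2kp/r³.
E = 2·(8.99×10⁹)(7.858×10⁻¹⁴) / (2.31)³ = 1.146×10⁻⁴ N/C.

E ≈ 1.15×10⁻⁴ N/C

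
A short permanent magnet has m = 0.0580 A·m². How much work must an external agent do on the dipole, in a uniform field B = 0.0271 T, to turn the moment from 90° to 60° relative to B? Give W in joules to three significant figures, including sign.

W ≈ -7.86×10⁻⁴ J

W_ext = ΔU = −mB cosθ₂ + mB cosθ₁ = mB(cosθ₁ − cosθ₂).
W = (0.0580)(0.0271)·(cos90° − cos60°) = (0.001572)·(-0.5000) = -7.859×10⁻⁴ J.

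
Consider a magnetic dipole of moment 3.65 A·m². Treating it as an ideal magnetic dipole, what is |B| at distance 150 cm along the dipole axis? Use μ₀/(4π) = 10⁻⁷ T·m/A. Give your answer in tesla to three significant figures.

On axis B = (μ₀/4π)·2m/r³.
B = 2·(10⁻⁷)·(3.65) / (1.50)³ = 2.163×10⁻⁷ T.

B ≈ 2.16×10⁻⁷ T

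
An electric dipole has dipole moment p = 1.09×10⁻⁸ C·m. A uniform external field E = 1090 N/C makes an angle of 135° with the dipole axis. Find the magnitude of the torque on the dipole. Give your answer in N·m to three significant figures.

Torque on an electric dipole: τ = pE sinθ.
τ = (1.09×10⁻⁸)(1090)·sin135° = 8.401×10⁻⁶ N·m.

τ ≈ 8.40×10⁻⁶ N·m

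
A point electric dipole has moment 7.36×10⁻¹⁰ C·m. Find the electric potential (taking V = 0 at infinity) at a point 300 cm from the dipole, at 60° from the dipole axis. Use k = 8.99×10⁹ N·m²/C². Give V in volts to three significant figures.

The dipole potential is V = kp cosθ / r².
V = (8.99×10⁹)(7.36×10⁻¹⁰)·cos60° / (3.00)² = 0.3676 V.

V ≈ 0.368 V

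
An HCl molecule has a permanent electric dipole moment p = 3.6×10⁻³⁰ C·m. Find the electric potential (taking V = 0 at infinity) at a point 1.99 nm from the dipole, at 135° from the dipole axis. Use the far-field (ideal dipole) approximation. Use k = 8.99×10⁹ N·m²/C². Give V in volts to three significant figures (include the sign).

V ≈ -0.00578 V

The dipole potential is V = kp cosθ / r².
V = (8.99×10⁹)(3.60×10⁻³⁰)·cos135° / (1.99×10⁻⁹)² = -0.005779 V.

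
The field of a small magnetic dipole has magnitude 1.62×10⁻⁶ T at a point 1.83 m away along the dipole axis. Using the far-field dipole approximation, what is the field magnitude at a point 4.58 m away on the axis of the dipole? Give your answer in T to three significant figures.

B ≈ 1.03×10⁻⁷ T

Dipole fields scale as 1/r³ in the far field; the geometry is the same at both points.
B₂ = B₁ · (r₁/r₂)³ = 1.62×10⁻⁶ · (1.83/4.58)³.
(r₁/r₂)³ = (0.3996)³ = 0.06379.
B₂ ≈ 1.033×10⁻⁷ T.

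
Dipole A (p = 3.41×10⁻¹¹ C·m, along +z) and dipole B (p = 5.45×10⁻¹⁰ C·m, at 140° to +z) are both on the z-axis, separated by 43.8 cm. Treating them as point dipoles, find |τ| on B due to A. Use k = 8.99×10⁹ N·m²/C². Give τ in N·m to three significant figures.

τ ≈ 2.56×10⁻⁹ N·m

The second dipole sits on the axis of the first, so the field there is axial: E₁ = 2kp₁/r³ along +z.
E₁ = 2(8.99×10⁹)(3.41×10⁻¹¹)/(0.438)³ = 7.297 N/C.
Torque on the second dipole: τ = p₂ E₁ sinθ.
τ = (5.45×10⁻¹⁰)(7.297)·sin140° = 2.556×10⁻⁹ N·m.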